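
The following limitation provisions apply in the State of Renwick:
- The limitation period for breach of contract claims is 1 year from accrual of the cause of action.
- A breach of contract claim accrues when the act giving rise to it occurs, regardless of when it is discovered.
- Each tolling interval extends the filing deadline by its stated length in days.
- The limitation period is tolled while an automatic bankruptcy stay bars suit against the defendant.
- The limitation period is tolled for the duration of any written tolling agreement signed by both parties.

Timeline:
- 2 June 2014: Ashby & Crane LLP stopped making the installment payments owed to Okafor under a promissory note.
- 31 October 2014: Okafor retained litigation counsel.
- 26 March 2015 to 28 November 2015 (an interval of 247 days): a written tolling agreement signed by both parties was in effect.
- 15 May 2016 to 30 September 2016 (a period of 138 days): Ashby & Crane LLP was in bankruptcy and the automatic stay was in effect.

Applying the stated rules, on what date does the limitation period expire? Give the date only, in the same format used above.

The claim accrued on 2 June 2014, when the wrongful act occurred.
Adding the 1 year base period to 2 June 2014 gives a deadline of 2 June 2015, before any tolling.
Because the written tolling agreement ran from 26 March 2015 to 28 November 2015, the deadline is extended by 247 days to 4 February 2016.
The automatic bankruptcy stay from 15 May 2016 to 30 September 2016 began after the period had already run on 4 February 2016, so it has no tolling effect.
Nothing else in the chronology tolls or restarts the period.

4 February 2016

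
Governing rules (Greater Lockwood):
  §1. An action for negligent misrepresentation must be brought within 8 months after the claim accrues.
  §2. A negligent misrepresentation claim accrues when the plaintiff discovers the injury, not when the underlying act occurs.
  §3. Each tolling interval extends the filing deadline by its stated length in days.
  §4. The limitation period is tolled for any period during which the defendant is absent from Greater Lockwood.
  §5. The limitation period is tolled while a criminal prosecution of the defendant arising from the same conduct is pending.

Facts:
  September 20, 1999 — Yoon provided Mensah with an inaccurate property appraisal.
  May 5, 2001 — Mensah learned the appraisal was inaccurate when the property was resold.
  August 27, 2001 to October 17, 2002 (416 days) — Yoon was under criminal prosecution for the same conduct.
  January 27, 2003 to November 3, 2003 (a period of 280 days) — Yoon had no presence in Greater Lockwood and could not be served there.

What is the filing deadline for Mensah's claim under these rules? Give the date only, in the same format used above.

December 2, 2003

Under the discovery rule, the claim accrued on May 5, 2001, when Mensah discovered the injury — not on the September 20, 1999 date of the underlying act.
8 months from May 5, 2001 is January 5, 2002.
Because the pending criminal prosecution ran from August 27, 2001 to October 17, 2002, the deadline is extended by 416 days to February 25, 2003.
The period was tolled for 280 days by the defendant's absence from the jurisdiction (January 27, 2003 to November 3, 2003), pushing the deadline to December 2, 2003.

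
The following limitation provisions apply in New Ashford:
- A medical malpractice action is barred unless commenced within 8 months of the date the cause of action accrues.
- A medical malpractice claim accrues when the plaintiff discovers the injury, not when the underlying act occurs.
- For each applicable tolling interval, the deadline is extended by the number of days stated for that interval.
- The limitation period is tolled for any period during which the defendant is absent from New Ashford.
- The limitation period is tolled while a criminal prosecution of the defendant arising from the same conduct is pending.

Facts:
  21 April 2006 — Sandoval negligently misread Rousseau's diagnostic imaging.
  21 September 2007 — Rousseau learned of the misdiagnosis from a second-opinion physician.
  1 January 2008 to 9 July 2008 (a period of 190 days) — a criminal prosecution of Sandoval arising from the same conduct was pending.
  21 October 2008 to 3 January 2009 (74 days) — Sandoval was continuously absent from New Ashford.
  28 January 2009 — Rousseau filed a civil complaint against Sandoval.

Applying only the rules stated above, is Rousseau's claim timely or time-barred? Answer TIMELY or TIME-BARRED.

TIMELY

Accrual is tied to discovery, so the period began on 21 September 2007 rather than on 21 April 2006 when the act occurred.
Adding the 8 months base period to 21 September 2007 gives a deadline of 21 May 2008, before any tolling.
The pending criminal prosecution from 1 January 2008 to 9 July 2008 tolled the period for 190 days, extending the deadline to 27 November 2008.
The period was tolled for 74 days by the defendant's absence from the jurisdiction (21 October 2008 to 3 January 2009), pushing the deadline to 9 February 2009.
The 28 January 2009 filing precedes the 9 February 2009 deadline; the claim is timely.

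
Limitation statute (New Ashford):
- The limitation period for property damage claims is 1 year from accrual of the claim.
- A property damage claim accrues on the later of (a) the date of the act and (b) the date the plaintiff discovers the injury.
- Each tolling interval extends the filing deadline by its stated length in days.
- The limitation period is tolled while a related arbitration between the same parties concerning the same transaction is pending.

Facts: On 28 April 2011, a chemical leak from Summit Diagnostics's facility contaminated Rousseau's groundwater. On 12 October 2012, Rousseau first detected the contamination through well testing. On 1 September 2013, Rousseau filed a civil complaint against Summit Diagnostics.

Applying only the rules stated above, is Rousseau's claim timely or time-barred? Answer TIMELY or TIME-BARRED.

TIMELY

The claim accrued on 12 October 2012 — the later of the 28 April 2011 act and the 12 October 2012 discovery.
Adding the 1 year base period to 12 October 2012 gives a deadline of 12 October 2013, before any tolling.
Filing on 1 September 2013 beat the 12 October 2013 deadline — the action is timely.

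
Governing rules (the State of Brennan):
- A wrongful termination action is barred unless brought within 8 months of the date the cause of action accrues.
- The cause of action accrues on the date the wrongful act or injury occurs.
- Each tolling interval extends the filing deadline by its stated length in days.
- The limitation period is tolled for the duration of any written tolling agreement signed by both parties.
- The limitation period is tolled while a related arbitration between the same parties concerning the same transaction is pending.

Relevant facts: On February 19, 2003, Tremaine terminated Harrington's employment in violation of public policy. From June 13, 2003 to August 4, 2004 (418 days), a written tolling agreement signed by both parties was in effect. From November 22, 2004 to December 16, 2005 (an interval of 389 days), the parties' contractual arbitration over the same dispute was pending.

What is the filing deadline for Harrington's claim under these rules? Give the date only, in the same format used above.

The limitation period began to run on February 19, 2003.
8 months from February 19, 2003 is October 19, 2003.
The period was tolled for 418 days by the written tolling agreement (June 13, 2003 to August 4, 2004), pushing the deadline to December 10, 2004.
Because the pending related arbitration ran from November 22, 2004 to December 16, 2005, the deadline is extended by 389 days to January 3, 2006.

January 3, 2006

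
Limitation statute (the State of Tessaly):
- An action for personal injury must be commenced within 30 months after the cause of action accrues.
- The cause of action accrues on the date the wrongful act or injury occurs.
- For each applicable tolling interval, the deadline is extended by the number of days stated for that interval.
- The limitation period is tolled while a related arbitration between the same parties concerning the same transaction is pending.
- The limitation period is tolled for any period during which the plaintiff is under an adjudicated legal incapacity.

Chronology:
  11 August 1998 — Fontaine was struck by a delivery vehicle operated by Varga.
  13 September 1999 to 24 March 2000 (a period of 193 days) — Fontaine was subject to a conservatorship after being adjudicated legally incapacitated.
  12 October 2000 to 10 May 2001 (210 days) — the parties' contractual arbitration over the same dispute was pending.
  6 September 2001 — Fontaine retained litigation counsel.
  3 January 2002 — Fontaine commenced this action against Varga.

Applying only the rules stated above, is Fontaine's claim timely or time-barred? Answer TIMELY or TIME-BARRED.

TIMELY

The limitation period began to run on 11 August 1998.
Adding the 30 months base period to 11 August 1998 gives a deadline of 11 February 2001, before any tolling.
The period was tolled for 193 days by the plaintiff's legal incapacity (13 September 1999 to 24 March 2000), pushing the deadline to 23 August 2001.
Because the pending related arbitration ran from 12 October 2000 to 10 May 2001, the deadline is extended by 210 days to 21 March 2002.
The other events in the timeline have no effect on the limitation period under the stated rules.
Fontaine filed on 3 January 2002, before the 21 March 2002 deadline, so the action is timely.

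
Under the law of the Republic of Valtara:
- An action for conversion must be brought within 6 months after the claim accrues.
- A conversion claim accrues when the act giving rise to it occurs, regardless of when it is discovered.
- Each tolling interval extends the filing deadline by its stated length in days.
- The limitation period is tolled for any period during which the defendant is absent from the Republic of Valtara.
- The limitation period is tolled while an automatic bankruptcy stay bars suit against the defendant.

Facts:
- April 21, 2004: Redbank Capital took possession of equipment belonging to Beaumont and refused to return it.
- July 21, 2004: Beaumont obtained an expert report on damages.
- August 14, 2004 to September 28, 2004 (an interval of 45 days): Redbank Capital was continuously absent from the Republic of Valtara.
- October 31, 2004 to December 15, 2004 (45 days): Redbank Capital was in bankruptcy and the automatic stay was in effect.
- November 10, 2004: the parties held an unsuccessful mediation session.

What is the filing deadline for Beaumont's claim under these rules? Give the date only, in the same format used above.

January 19, 2005

The claim accrued on April 21, 2004, the date of the act.
Adding the 6 months base period to April 21, 2004 gives a deadline of October 21, 2004, before any tolling.
The period was tolled for 45 days by the defendant's absence from the jurisdiction (August 14, 2004 to September 28, 2004), pushing the deadline to December 5, 2004.
The automatic bankruptcy stay from October 31, 2004 to December 15, 2004 tolled the period for 45 days, extending the deadline to January 19, 2005.
None of the other events listed affects the running of the period under the stated rules.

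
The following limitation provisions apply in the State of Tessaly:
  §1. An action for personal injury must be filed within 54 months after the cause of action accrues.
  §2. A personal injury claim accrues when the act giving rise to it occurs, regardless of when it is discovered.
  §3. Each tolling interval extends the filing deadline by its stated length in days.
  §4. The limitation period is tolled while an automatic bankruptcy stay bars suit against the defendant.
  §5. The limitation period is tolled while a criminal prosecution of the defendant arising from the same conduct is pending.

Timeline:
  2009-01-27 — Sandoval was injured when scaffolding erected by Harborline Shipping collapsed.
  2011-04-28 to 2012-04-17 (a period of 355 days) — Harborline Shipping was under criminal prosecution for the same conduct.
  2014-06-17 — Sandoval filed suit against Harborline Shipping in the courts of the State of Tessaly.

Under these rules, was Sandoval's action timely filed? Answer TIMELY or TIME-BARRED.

TIMELY

The claim accrued on 2009-01-27, when the wrongful act occurred.
The untolled deadline — 54 months after 2009-01-27 — is 2013-07-27.
The period was tolled for 355 days by the pending criminal prosecution (2011-04-28 to 2012-04-17), pushing the deadline to 2014-07-17.
The 2014-06-17 filing precedes the 2014-07-17 deadline; the claim is timely.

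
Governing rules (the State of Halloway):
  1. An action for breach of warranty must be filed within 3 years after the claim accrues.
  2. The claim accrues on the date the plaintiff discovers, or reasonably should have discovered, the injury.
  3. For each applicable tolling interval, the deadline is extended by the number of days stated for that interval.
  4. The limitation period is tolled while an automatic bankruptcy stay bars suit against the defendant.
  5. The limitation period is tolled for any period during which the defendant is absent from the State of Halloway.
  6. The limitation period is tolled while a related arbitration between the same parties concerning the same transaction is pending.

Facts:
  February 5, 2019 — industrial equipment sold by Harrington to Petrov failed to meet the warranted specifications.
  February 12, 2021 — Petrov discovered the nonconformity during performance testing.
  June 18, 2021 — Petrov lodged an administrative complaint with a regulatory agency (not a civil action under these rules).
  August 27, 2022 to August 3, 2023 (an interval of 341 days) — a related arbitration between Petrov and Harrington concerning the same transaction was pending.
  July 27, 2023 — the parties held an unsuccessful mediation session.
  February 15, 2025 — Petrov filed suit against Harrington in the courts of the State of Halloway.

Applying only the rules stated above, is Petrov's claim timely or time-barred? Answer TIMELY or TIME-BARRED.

The claim did not accrue until Petrov discovered the injury on February 12, 2021; the February 5, 2019 act date does not start the clock under the stated rule.
The untolled deadline — 3 years after February 12, 2021 — is February 12, 2024.
The period was tolled for 341 days by the pending related arbitration (August 27, 2022 to August 3, 2023), pushing the deadline to January 18, 2025.
The other events in the timeline have no effect on the limitation period under the stated rules.
Filing on February 15, 2025 missed the January 18, 2025 deadline — the action is time-barred.

TIME-BARRED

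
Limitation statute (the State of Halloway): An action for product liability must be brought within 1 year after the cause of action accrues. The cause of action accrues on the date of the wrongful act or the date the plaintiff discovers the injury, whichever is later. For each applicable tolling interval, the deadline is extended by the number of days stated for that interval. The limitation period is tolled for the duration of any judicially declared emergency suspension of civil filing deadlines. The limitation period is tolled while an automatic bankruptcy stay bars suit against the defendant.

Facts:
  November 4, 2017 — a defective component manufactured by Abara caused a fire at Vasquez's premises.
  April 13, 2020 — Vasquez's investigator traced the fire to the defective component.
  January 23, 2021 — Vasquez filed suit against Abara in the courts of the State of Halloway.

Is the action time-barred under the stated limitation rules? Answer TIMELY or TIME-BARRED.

The claim accrued on April 13, 2020 — the later of the November 4, 2017 act and the April 13, 2020 discovery.
Adding the 1 year base period to April 13, 2020 gives a deadline of April 13, 2021, before any tolling.
Vasquez filed on January 23, 2021, before the April 13, 2021 deadline, so the action is timely.

TIMELY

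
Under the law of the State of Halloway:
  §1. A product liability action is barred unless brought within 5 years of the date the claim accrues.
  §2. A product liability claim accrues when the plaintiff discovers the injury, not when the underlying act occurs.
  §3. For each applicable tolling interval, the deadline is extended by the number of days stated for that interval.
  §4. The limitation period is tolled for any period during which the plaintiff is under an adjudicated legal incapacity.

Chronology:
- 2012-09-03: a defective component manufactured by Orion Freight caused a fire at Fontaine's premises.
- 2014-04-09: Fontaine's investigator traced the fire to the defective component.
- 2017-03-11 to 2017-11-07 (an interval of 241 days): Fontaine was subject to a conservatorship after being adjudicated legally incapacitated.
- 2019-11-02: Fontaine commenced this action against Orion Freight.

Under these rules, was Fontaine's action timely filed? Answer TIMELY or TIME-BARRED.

TIMELY

The claim did not accrue until Fontaine discovered the injury on 2014-04-09; the 2012-09-03 act date does not start the clock under the stated rule.
5 years from 2014-04-09 is 2019-04-09.
The plaintiff's legal incapacity from 2017-03-11 to 2017-11-07 tolled the period for 241 days, extending the deadline to 2019-12-06.
Filing on 2019-11-02 beat the 2019-12-06 deadline — the action is timely.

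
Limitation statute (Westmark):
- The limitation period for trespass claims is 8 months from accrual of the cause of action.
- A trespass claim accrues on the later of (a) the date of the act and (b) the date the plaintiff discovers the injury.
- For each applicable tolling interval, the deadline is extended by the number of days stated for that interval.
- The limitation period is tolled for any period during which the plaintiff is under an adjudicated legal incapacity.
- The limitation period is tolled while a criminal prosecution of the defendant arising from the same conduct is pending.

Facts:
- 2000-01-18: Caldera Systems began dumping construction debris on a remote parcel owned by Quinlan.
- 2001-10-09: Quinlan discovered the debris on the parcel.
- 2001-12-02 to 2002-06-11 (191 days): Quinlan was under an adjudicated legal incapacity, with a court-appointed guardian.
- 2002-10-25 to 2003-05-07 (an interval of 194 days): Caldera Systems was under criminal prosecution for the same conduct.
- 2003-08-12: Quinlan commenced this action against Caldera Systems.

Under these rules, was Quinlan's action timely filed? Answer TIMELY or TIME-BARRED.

TIME-BARRED

Taking the later of the act (2000-01-18) and discovery (2001-10-09), the claim accrued on 2001-10-09.
8 months from 2001-10-09 is 2002-06-09.
Because the plaintiff's legal incapacity ran from 2001-12-02 to 2002-06-11, the deadline is extended by 191 days to 2002-12-17.
Because the pending criminal prosecution ran from 2002-10-25 to 2003-05-07, the deadline is extended by 194 days to 2003-06-29.
The 2003-08-12 filing falls after the 2003-06-29 deadline; the claim is time-barred.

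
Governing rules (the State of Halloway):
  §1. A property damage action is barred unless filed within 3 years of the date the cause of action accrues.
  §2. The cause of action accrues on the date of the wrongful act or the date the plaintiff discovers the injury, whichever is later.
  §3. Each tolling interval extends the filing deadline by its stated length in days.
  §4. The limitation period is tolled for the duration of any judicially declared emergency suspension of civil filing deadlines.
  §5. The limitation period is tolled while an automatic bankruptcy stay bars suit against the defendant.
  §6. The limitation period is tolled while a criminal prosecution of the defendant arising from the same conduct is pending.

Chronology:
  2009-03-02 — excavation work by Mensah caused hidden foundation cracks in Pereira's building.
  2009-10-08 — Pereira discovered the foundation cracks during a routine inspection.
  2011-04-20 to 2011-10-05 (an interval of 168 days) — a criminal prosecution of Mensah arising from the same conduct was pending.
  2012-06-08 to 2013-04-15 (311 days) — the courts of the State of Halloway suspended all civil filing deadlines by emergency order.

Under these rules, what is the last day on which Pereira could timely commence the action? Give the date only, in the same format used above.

The claim accrued on 2009-10-08 — the later of the 2009-03-02 act and the 2009-10-08 discovery.
The untolled deadline — 3 years after 2009-10-08 — is 2012-10-08.
The pending criminal prosecution from 2011-04-20 to 2011-10-05 tolled the period for 168 days, extending the deadline to 2013-03-25.
The emergency suspension of filing deadlines from 2012-06-08 to 2013-04-15 tolled the period for 311 days, extending the deadline to 2014-01-30.

2014-01-30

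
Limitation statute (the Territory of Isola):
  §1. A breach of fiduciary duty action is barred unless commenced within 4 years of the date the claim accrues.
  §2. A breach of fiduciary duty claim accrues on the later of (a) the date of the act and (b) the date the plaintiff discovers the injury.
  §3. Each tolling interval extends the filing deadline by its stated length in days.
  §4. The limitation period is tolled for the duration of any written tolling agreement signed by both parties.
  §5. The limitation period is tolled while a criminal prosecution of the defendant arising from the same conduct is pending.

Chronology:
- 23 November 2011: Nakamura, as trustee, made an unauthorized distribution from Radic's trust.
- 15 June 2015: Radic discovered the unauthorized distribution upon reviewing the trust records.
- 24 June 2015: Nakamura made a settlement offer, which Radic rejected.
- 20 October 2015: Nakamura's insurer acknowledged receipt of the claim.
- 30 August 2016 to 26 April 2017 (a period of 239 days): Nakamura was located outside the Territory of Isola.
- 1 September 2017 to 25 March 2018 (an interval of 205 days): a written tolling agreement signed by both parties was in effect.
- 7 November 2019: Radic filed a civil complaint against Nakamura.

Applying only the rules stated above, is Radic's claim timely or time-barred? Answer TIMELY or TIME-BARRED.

TIMELY

The claim accrued on 15 June 2015 — the later of the 23 November 2011 act and the 15 June 2015 discovery.
4 years from 15 June 2015 is 15 June 2019.
The period was tolled for 205 days by the written tolling agreement (1 September 2017 to 25 March 2018), pushing the deadline to 6 January 2020.
No stated provision tolls the period for the defendant's absence, so the interval from 30 August 2016 to 26 April 2017 has no effect on the deadline.
Nothing else in the chronology tolls or restarts the period.
Filing on 7 November 2019 beat the 6 January 2020 deadline — the action is timely.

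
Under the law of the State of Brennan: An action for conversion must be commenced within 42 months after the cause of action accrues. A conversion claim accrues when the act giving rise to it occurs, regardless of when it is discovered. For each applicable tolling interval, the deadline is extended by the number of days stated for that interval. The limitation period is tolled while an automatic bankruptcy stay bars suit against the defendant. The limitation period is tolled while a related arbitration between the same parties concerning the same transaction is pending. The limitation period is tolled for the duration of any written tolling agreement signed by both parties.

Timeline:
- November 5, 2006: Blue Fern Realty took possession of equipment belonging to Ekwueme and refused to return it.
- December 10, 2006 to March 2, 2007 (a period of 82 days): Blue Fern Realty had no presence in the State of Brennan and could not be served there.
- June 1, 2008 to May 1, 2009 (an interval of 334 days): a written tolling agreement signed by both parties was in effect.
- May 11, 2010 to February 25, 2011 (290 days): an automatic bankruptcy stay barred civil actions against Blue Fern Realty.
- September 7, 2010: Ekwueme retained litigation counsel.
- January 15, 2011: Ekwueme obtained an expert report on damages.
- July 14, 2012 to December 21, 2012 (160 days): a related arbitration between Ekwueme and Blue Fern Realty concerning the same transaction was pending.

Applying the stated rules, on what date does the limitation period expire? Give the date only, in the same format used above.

The cause of action accrued on November 5, 2006, the date of the act.
Adding the 42 months base period to November 5, 2006 gives a deadline of May 5, 2010, before any tolling.
The period was tolled for 334 days by the written tolling agreement (June 1, 2008 to May 1, 2009), pushing the deadline to April 4, 2011.
The automatic bankruptcy stay from May 11, 2010 to February 25, 2011 tolled the period for 290 days, extending the deadline to January 19, 2012.
By the time the pending related arbitration began on July 14, 2012, the limitation period had already expired on January 19, 2012; that interval cannot revive it.
The defendant's absence from the jurisdiction from December 10, 2006 to March 2, 2007 does not toll the period, because no stated rule makes the defendant's absence a tolling event.
None of the other events listed affects the running of the period under the stated rules.

January 19, 2012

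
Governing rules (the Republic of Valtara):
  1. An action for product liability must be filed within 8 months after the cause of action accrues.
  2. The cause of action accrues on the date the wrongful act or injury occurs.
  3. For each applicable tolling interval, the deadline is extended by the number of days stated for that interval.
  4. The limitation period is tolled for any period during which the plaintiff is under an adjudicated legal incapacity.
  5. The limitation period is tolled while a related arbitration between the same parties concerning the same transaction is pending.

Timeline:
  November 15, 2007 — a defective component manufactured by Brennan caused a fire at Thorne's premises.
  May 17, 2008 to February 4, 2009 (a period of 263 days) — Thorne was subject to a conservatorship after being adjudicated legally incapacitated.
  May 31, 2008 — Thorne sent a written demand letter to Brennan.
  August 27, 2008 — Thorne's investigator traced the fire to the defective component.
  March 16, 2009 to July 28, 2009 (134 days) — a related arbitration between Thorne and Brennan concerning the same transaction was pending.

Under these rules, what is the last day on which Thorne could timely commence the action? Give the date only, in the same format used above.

Accrual is governed by the date of the act, so the period began to run on November 15, 2007; the later discovery on August 27, 2008 is irrelevant under the stated rule.
8 months from November 15, 2007 is July 15, 2008.
Because the plaintiff's legal incapacity ran from May 17, 2008 to February 4, 2009, the deadline is extended by 263 days to April 4, 2009.
The pending related arbitration from March 16, 2009 to July 28, 2009 tolled the period for 134 days, extending the deadline to August 16, 2009.
Nothing else in the chronology tolls or restarts the period.

August 16, 2009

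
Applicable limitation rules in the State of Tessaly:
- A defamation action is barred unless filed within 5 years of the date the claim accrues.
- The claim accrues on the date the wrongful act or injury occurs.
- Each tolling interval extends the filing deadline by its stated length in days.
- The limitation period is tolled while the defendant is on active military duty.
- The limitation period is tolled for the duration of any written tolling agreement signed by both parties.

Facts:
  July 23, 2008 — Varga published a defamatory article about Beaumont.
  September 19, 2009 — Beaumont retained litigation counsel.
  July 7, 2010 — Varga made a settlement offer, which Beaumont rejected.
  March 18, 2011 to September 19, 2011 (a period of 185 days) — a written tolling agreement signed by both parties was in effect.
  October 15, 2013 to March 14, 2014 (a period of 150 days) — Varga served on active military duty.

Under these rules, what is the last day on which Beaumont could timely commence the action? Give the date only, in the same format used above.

June 23, 2014

The limitation period began to run on July 23, 2008.
5 years from July 23, 2008 is July 23, 2013.
Because the written tolling agreement ran from March 18, 2011 to September 19, 2011, the deadline is extended by 185 days to January 24, 2014.
The period was tolled for 150 days by the defendant's active military service (October 15, 2013 to March 14, 2014), pushing the deadline to June 23, 2014.
The other events in the timeline have no effect on the limitation period under the stated rules.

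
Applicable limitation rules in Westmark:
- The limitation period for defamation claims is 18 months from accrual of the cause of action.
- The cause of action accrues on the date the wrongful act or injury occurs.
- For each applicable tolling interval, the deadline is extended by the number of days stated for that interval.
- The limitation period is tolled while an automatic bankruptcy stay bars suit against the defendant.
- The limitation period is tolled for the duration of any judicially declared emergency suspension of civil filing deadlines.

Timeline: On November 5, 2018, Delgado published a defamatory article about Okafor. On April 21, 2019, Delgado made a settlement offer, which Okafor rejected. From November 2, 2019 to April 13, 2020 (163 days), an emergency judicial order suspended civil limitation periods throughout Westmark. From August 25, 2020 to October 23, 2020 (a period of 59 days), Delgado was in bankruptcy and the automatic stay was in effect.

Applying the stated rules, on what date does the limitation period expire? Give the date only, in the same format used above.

December 13, 2020

The limitation period began to run on November 5, 2018.
18 months from November 5, 2018 is May 5, 2020.
The period was tolled for 163 days by the emergency suspension of filing deadlines (November 2, 2019 to April 13, 2020), pushing the deadline to October 15, 2020.
The automatic bankruptcy stay from August 25, 2020 to October 23, 2020 tolled the period for 59 days, extending the deadline to December 13, 2020.
The other events in the timeline have no effect on the limitation period under the stated rules.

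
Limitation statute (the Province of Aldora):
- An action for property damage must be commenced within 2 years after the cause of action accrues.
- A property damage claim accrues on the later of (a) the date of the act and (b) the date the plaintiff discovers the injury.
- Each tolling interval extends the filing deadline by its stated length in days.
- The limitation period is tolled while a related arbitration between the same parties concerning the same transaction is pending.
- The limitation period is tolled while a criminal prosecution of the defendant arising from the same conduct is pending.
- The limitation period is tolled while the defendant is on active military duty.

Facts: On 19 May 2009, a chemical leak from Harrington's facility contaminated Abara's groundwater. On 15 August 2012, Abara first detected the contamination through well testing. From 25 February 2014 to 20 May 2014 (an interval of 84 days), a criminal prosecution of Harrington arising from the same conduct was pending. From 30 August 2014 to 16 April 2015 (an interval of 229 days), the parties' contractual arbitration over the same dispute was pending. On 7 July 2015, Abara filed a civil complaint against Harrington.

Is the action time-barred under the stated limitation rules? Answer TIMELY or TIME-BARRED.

TIME-BARRED

Taking the later of the act (19 May 2009) and discovery (15 August 2012), the claim accrued on 15 August 2012.
The untolled deadline — 2 years after 15 August 2012 — is 15 August 2014.
The pending criminal prosecution from 25 February 2014 to 20 May 2014 tolled the period for 84 days, extending the deadline to 7 November 2014.
The pending related arbitration from 30 August 2014 to 16 April 2015 tolled the period for 229 days, extending the deadline to 24 June 2015.
Abara filed on 7 July 2015, after the 24 June 2015 deadline, so the action is time-barred.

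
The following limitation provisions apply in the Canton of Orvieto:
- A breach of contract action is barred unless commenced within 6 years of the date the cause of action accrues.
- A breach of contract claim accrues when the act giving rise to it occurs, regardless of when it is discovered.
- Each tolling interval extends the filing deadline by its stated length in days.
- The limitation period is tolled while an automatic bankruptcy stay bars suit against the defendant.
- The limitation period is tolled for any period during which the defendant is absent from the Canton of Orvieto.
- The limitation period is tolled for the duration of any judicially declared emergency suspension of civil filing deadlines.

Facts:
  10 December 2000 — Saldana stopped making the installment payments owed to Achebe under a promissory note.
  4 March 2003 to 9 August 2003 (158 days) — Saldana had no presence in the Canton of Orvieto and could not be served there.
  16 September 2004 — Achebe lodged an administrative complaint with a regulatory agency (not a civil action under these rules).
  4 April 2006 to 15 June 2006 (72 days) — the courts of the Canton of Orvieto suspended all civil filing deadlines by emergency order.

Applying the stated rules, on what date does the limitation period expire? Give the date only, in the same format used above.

The limitation period began to run on 10 December 2000.
6 years from 10 December 2000 is 10 December 2006.
The period was tolled for 158 days by the defendant's absence from the jurisdiction (4 March 2003 to 9 August 2003), pushing the deadline to 17 May 2007.
The period was tolled for 72 days by the emergency suspension of filing deadlines (4 April 2006 to 15 June 2006), pushing the deadline to 28 July 2007.
None of the other events listed affects the running of the period under the stated rules.

28 July 2007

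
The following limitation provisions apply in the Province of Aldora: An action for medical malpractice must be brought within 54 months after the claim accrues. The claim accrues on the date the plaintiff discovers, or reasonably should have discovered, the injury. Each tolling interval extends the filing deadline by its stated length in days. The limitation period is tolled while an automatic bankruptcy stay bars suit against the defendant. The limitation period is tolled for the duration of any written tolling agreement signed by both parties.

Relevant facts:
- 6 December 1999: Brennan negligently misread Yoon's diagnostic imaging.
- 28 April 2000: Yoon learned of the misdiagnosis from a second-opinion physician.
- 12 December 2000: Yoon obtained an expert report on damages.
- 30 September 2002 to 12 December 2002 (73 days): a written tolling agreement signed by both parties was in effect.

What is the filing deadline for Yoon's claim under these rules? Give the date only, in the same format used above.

The claim did not accrue until Yoon discovered the injury on 28 April 2000; the 6 December 1999 act date does not start the clock under the stated rule.
The untolled deadline — 54 months after 28 April 2000 — is 28 October 2004.
Because the written tolling agreement ran from 30 September 2002 to 12 December 2002, the deadline is extended by 73 days to 9 January 2005.
The other events in the timeline have no effect on the limitation period under the stated rules.

9 January 2005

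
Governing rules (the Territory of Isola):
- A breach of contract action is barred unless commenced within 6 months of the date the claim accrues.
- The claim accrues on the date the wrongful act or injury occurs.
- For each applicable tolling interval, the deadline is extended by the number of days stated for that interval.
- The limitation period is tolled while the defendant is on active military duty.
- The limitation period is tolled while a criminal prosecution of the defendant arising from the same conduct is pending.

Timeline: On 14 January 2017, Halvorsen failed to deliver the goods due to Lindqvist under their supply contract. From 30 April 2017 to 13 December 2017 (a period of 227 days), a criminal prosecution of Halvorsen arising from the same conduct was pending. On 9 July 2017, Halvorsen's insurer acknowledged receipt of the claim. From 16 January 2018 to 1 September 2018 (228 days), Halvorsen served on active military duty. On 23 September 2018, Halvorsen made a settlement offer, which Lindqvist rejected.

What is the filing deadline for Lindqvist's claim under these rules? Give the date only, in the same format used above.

12 October 2018

The claim accrued on 14 January 2017, the date of the act.
Adding the 6 months base period to 14 January 2017 gives a deadline of 14 July 2017, before any tolling.
The period was tolled for 227 days by the pending criminal prosecution (30 April 2017 to 13 December 2017), pushing the deadline to 26 February 2018.
The defendant's active military service from 16 January 2018 to 1 September 2018 tolled the period for 228 days, extending the deadline to 12 October 2018.
None of the other events listed affects the running of the period under the stated rules.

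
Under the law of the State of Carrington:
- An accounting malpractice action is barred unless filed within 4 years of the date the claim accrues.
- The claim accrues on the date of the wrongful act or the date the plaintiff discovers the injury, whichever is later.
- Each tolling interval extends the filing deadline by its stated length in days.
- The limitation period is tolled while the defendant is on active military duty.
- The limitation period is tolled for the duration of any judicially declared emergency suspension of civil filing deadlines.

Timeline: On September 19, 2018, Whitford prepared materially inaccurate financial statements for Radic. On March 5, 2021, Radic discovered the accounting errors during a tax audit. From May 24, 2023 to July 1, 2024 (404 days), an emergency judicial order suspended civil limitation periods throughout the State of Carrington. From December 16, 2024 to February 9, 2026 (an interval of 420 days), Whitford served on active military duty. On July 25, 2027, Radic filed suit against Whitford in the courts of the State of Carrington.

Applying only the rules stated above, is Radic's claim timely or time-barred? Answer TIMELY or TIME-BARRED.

The claim accrued on March 5, 2021 — the later of the September 19, 2018 act and the March 5, 2021 discovery.
4 years from March 5, 2021 is March 5, 2025.
The emergency suspension of filing deadlines from May 24, 2023 to July 1, 2024 tolled the period for 404 days, extending the deadline to April 13, 2026.
The period was tolled for 420 days by the defendant's active military service (December 16, 2024 to February 9, 2026), pushing the deadline to June 7, 2027.
Filing on July 25, 2027 missed the June 7, 2027 deadline — the action is time-barred.

TIME-BARRED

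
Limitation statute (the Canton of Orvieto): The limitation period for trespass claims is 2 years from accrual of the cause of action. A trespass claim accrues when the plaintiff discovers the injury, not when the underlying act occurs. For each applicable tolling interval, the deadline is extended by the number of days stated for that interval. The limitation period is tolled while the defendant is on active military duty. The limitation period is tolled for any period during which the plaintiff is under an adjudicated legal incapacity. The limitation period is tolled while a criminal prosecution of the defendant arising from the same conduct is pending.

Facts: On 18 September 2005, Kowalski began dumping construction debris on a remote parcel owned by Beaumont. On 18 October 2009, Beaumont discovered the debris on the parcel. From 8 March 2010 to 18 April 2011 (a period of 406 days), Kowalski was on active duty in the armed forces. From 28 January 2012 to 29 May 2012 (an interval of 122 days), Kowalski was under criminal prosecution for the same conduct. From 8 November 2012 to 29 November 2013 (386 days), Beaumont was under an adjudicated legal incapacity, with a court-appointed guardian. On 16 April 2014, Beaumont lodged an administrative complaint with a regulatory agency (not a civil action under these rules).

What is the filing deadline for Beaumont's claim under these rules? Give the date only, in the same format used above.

19 April 2014

Accrual is tied to discovery, so the period began on 18 October 2009 rather than on 18 September 2005 when the act occurred.
2 years from 18 October 2009 is 18 October 2011.
The period was tolled for 406 days by the defendant's active military service (8 March 2010 to 18 April 2011), pushing the deadline to 27 November 2012.
The period was tolled for 122 days by the pending criminal prosecution (28 January 2012 to 29 May 2012), pushing the deadline to 29 March 2013.
Because the plaintiff's legal incapacity ran from 8 November 2012 to 29 November 2013, the deadline is extended by 386 days to 19 April 2014.
None of the other events listed affects the running of the period under the stated rules.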